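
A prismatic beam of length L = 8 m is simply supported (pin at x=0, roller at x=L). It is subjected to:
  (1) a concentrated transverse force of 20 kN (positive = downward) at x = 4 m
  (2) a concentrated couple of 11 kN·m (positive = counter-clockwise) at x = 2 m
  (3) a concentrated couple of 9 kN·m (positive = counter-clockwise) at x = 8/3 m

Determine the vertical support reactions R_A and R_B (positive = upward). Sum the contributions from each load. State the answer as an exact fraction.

Load 1 — point force P=20 kN at a=4 m (b=L-a=4):
  R_A = Pb/L = 20·4/8 = 10 kN
  R_B = Pa/L = 20·4/8 = 10 kN
Load 2 — applied couple M₀=11 kN·m at a=2 m (b=L-a=6):
  R_A = M₀/L = 11/8 kN
  R_B = -M₀/L = -11/8 kN
Load 3 — applied couple M₀=9 kN·m at a=8/3 m (b=L-a=16/3):
  R_A = M₀/L = 9/8 kN
  R_B = -M₀/L = -9/8 kN
Superposition: R_A = 25/2 kN, R_B = 15/2 kN

R_A = 25/2 kN, R_B = 15/2 kN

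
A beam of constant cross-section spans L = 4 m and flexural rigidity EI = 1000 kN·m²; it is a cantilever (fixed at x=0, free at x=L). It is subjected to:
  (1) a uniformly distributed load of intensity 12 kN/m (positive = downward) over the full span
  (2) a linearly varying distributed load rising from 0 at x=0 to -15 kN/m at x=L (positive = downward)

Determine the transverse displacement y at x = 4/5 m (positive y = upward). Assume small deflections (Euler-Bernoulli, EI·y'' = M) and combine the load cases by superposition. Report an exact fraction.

Load 1 — uniform load w=12 kN/m over full span:
  y_1 = -wx²(x²-4Lx+6L²)/(24EI) = -12·(4/5)²·((4/5)²-4·4·(4/5)+6·4²)/(24·1000) = -2096/78125 m
Load 2 — triangular load w₀=-15 kN/m (0→w₀ over full span):
  y_2 = (w₀Lx³/12-w₀L²x²/6-w₀x⁵/(120L))/EI = ((-15)·4·(4/5)³/12-(-15)·4²·(4/5)²/6-(-15)·(4/5)⁵/(120·4))/1000 = 9004/390625 m
Superposition: y = Σ y_i = -1476/390625 m ≈ -0.003779 m

y(4/5) = -1476/390625 m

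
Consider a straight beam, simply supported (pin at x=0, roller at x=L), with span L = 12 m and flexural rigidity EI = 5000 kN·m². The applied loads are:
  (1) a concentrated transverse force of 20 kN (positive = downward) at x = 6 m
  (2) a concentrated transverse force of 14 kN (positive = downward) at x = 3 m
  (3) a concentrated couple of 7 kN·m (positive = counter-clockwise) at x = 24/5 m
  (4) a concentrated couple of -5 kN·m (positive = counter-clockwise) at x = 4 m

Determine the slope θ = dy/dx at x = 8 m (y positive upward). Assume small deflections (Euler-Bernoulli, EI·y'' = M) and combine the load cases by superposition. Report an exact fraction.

θ(8) = 15147/500000 rad

Load 1 — point force P=20 kN at a=6 m (b=L-a=6):
  θ_1 = -Pa(2L²-6Lx+3x²+a²)/(6LEI)  [x>a] = -20·6·(2·12²-6·12·8+3·8²+6²)/(6·12·5000) = 1/50 rad
Load 2 — point force P=14 kN at a=3 m (b=L-a=9):
  θ_2 = -Pa(2L²-6Lx+3x²+a²)/(6LEI)  [x>a] = -14·3·(2·12²-6·12·8+3·8²+3²)/(6·12·5000) = 203/20000 rad
Load 3 — applied couple M₀=7 kN·m at a=24/5 m (b=L-a=36/5):
  θ_3 = (M₀x²/(2L)-M₀(x-a)+C₁)/EI  [x>a] with C₁=M₀(3b²-L²)/(6L)=28/25 = (7·8²/(2·12)-7·(8-(24/5))+(28/25))/5000 = -49/93750 rad
Load 4 — applied couple M₀=-5 kN·m at a=4 m (b=L-a=8):
  θ_4 = (M₀x²/(2L)-M₀(x-a)+C₁)/EI  [x>a] with C₁=M₀(3b²-L²)/(6L)=-10/3 = ((-5)·8²/(2·12)-(-5)·(8-4)+(-10/3))/5000 = 1/1500 rad
Superposition: θ = Σ θ_i = 15147/500000 rad ≈ 0.030294 rad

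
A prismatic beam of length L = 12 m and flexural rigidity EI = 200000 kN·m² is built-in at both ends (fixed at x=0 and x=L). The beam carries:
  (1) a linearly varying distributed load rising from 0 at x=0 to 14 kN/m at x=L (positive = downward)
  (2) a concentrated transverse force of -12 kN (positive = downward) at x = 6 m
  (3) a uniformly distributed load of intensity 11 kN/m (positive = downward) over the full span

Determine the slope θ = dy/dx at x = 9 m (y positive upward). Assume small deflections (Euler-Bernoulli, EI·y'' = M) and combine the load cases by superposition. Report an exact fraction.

Load 1 — triangular load w₀=14 kN/m (0→w₀ over full span):
  θ_1 = -w₀(2x(L-x)(L-2x)(x+2L)+x²(L-x)²)/(120LEI) = -14·(2·9·(12-9)·(12-2·9)·(9+2·12)+9²·(12-9)²)/(120·12·200000) = 7749/16000000 rad
Load 2 — point force P=-12 kN at a=6 m (b=L-a=6):
  θ_2 = Pa²(L-x)(2bL-(3b+a)(L-x))/(2L³EI)  [x>a] = (-12)·6²·(12-9)·(2·6·12-(3·6+6)·(12-9))/(2·12³·200000) = -27/200000 rad
Load 3 — uniform load w=11 kN/m over full span:
  θ_3 = -wx(L-x)(L-2x)/(12EI) = -11·9·(12-9)·(12-2·9)/(12·200000) = 297/400000 rad
Superposition: θ = Σ θ_i = 17469/16000000 rad ≈ 0.001092 rad

θ(9) = 17469/16000000 rad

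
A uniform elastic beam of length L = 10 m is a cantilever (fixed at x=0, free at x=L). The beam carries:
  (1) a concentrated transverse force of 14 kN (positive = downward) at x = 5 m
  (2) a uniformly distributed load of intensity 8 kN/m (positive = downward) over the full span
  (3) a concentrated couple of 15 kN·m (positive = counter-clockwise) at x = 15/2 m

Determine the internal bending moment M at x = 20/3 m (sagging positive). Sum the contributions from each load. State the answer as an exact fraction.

M(20/3) = -265/9 kN·m

Load 1 — point force P=14 kN at a=5 m (b=L-a=5):
  M_1 = 0  [x>a] = 0 kN·m
Load 2 — uniform load w=8 kN/m over full span:
  M_2 = -w(L-x)²/2 = -8·(10-(20/3))²/2 = -400/9 kN·m
Load 3 — applied couple M₀=15 kN·m at a=15/2 m (b=L-a=5/2):
  M_3 = M₀  [x≤a] = 15 = 15 kN·m
Superposition: M = Σ M_i = -265/9 kN·m ≈ -29.444444 kN·m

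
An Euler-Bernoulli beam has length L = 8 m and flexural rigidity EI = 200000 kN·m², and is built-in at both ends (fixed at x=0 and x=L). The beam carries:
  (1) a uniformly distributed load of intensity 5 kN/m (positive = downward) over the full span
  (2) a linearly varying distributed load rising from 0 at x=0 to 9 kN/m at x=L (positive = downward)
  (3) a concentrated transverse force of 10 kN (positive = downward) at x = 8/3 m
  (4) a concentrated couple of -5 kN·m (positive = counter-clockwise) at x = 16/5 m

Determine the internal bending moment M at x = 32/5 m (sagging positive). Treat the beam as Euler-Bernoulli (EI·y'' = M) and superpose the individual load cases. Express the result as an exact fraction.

M(32/5) = -2516/1125 kN·m

Load 1 — uniform load w=5 kN/m over full span:
  M_1 = wLx/2 - wL²/12 - wx²/2 = 5·8·(32/5)/2 - 5·8²/12 - 5·(32/5)²/2 = -16/15 kN·m
Load 2 — triangular load w₀=9 kN/m (0→w₀ over full span):
  M_2 = 3w₀Lx/20 - w₀L²/30 - w₀x³/(6L) = 3·9·8·(32/5)/20 - 9·8²/30 - 9·(32/5)³/(6·8) = 96/125 kN·m
Load 3 — point force P=10 kN at a=8/3 m (b=L-a=16/3):
  M_3 = Pa²(a+3b)(L-x)/L³ - Pa²b/L²  [x>a] = 10·(8/3)²·((8/3)+3·(16/3))·(8-(32/5))/8³ - 10·(8/3)²·(16/3)/8² = -16/9 kN·m
Load 4 — applied couple M₀=-5 kN·m at a=16/5 m (b=L-a=24/5):
  M_4 = R_Ax - M_A - M₀  [x>a] with R_A=-9/10, M_A=-3/5 = (-9/10)·(32/5) - (-3/5) - (-5) = -4/25 kN·m
Superposition: M = Σ M_i = -2516/1125 kN·m ≈ -2.236444 kN·m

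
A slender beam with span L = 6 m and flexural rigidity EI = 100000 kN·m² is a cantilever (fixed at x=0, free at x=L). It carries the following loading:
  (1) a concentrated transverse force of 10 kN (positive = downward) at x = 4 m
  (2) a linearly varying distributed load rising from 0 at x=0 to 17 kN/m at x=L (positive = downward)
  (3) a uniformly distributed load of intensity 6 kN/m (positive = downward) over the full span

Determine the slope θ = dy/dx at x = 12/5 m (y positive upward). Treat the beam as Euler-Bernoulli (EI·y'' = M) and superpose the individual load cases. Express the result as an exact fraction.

θ(12/5) = -45561/7812500 rad

Load 1 — point force P=10 kN at a=4 m (b=L-a=2):
  θ_1 = -Px(2a-x)/(2EI)  [x≤a] = -10·(12/5)·(2·4-(12/5))/(2·100000) = -21/31250 rad
Load 2 — triangular load w₀=17 kN/m (0→w₀ over full span):
  θ_2 = (w₀Lx²/4-w₀L²x/3-w₀x⁴/(24L))/EI = (17·6·(12/5)²/4-17·6²·(12/5)/3-17·(12/5)⁴/(24·6))/100000 = -27081/7812500 rad
Load 3 — uniform load w=6 kN/m over full span:
  θ_3 = -wx(x²-3Lx+3L²)/(6EI) = -6·(12/5)·((12/5)²-3·6·(12/5)+3·6²)/(6·100000) = -1323/781250 rad
Superposition: θ = Σ θ_i = -45561/7812500 rad ≈ -0.005832 rad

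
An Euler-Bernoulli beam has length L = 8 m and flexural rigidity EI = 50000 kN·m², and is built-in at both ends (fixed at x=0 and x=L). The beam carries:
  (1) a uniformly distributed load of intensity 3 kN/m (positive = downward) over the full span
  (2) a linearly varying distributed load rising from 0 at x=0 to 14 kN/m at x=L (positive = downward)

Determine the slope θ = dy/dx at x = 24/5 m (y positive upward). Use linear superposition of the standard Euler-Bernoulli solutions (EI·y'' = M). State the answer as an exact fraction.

θ(24/5) = 688/1953125 rad

Load 1 — uniform load w=3 kN/m over full span:
  θ_1 = -wx(L-x)(L-2x)/(12EI) = -3·(24/5)·(8-(24/5))·(8-2·(24/5))/(12·50000) = 48/390625 rad
Load 2 — triangular load w₀=14 kN/m (0→w₀ over full span):
  θ_2 = -w₀(2x(L-x)(L-2x)(x+2L)+x²(L-x)²)/(120LEI) = -14·(2·(24/5)·(8-(24/5))·(8-2·(24/5))·((24/5)+2·8)+(24/5)²·(8-(24/5))²)/(120·8·50000) = 448/1953125 rad
Superposition: θ = Σ θ_i = 688/1953125 rad ≈ 0.000352 rad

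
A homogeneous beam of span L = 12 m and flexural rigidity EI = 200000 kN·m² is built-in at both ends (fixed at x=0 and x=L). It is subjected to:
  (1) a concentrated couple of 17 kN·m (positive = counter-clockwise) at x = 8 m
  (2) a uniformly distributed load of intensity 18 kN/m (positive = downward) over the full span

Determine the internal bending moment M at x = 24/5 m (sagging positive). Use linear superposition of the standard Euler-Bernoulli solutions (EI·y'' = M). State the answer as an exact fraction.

M(24/5) = 2461/25 kN·m

Load 1 — applied couple M₀=17 kN·m at a=8 m (b=L-a=4):
  M_1 = R_Ax - M_A  [x≤a] with R_A=17/9, M_A=17/3 = (17/9)·(24/5) - (17/3) = 17/5 kN·m
Load 2 — uniform load w=18 kN/m over full span:
  M_2 = wLx/2 - wL²/12 - wx²/2 = 18·12·(24/5)/2 - 18·12²/12 - 18·(24/5)²/2 = 2376/25 kN·m
Superposition: M = Σ M_i = 2461/25 kN·m ≈ 98.440000 kN·m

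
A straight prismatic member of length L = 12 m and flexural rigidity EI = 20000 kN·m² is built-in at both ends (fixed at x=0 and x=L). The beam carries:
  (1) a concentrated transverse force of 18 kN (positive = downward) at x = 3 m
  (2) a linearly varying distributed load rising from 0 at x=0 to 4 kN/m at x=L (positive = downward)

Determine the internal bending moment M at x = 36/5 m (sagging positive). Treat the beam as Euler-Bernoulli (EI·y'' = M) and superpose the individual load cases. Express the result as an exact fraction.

Load 1 — point force P=18 kN at a=3 m (b=L-a=9):
  M_1 = Pa²(a+3b)(L-x)/L³ - Pa²b/L²  [x>a] = 18·3²·(3+3·9)·(12-(36/5))/12³ - 18·3²·9/12² = 27/8 kN·m
Load 2 — triangular load w₀=4 kN/m (0→w₀ over full span):
  M_2 = 3w₀Lx/20 - w₀L²/30 - w₀x³/(6L) = 3·4·12·(36/5)/20 - 4·12²/30 - 4·(36/5)³/(6·12) = 1488/125 kN·m
Superposition: M = Σ M_i = 15279/1000 kN·m ≈ 15.279000 kN·m

M(36/5) = 15279/1000 kN·m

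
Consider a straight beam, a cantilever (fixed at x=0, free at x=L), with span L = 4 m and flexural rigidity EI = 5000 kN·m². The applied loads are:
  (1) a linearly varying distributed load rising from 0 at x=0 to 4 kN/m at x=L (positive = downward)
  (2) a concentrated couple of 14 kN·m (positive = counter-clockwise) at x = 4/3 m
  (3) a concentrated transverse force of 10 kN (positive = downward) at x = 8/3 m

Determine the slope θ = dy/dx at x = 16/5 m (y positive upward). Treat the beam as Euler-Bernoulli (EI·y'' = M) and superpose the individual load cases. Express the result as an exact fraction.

Load 1 — triangular load w₀=4 kN/m (0→w₀ over full span):
  θ_1 = (w₀Lx²/4-w₀L²x/3-w₀x⁴/(24L))/EI = (4·4·(16/5)²/4-4·4²·(16/5)/3-4·(16/5)⁴/(24·4))/5000 = -7424/1171875 rad
Load 2 — applied couple M₀=14 kN·m at a=4/3 m (b=L-a=8/3):
  θ_2 = M₀a/EI  [x>a] = 14·(4/3)/5000 = 7/1875 rad
Load 3 — point force P=10 kN at a=8/3 m (b=L-a=4/3):
  θ_3 = -Pa²/(2EI)  [x>a] = -10·(8/3)²/(2·5000) = -8/1125 rad
Superposition: θ = Σ θ_i = -34147/3515625 rad ≈ -0.009713 rad

θ(16/5) = -34147/3515625 rad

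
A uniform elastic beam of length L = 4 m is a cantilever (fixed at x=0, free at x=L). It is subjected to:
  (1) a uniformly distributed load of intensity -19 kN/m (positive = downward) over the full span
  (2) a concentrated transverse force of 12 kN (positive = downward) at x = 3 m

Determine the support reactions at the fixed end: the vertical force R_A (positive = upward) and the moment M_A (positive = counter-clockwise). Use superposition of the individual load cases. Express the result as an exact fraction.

Load 1 — uniform load w=-19 kN/m over full span:
  R_A = wL = (-19)·4 = -76 kN
  M_A = wL²/2 = (-19)·4²/2 = -152 kN·m
Load 2 — point force P=12 kN at a=3 m (b=L-a=1):
  R_A = P = 12 kN
  M_A = Pa = 12·3 = 36 kN·m
Superposition: R_A = -64 kN, M_A = -116 kN·m

R_A = -64 kN, M_A = -116 kN·m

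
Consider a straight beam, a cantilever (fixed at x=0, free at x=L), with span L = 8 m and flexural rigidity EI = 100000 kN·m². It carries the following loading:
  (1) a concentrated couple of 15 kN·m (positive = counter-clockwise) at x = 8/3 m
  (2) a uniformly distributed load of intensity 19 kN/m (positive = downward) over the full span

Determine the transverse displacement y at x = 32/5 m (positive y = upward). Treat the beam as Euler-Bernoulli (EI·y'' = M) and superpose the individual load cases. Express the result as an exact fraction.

y(32/5) = -406429/5859375 m

Load 1 — applied couple M₀=15 kN·m at a=8/3 m (b=L-a=16/3):
  y_1 = M₀a(2x-a)/(2EI)  [x>a] = 15·(8/3)·(2·(32/5)-(8/3))/(2·100000) = 19/9375 m
Load 2 — uniform load w=19 kN/m over full span:
  y_2 = -wx²(x²-4Lx+6L²)/(24EI) = -19·(32/5)²·((32/5)²-4·8·(32/5)+6·8²)/(24·100000) = -418304/5859375 m
Superposition: y = Σ y_i = -406429/5859375 m ≈ -0.069364 m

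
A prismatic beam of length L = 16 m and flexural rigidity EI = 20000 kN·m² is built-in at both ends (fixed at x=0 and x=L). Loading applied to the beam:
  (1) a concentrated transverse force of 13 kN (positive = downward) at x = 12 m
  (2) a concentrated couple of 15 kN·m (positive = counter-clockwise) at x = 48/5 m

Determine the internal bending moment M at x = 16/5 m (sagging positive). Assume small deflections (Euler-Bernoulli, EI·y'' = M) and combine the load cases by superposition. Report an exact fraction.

Load 1 — point force P=13 kN at a=12 m (b=L-a=4):
  M_1 = Pb²(3a+b)x/L³ - Pab²/L²  [x≤a] = 13·4²·(3·12+4)·(16/5)/16³ - 13·12·4²/16² = -13/4 kN·m
Load 2 — applied couple M₀=15 kN·m at a=48/5 m (b=L-a=32/5):
  M_2 = R_Ax - M_A  [x≤a] with R_A=27/20, M_A=24/5 = (27/20)·(16/5) - (24/5) = -12/25 kN·m
Superposition: M = Σ M_i = -373/100 kN·m ≈ -3.730000 kN·m

M(16/5) = -373/100 kN·m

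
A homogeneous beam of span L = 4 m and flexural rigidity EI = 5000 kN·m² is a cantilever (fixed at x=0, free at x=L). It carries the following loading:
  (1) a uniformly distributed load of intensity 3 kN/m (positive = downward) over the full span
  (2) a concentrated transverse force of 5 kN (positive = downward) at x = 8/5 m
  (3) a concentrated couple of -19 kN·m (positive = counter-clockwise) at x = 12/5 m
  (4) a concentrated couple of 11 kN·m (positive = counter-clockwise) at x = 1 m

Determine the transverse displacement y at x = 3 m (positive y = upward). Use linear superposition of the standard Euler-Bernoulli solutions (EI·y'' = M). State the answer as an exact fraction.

Load 1 — uniform load w=3 kN/m over full span:
  y_1 = -wx²(x²-4Lx+6L²)/(24EI) = -3·3²·(3²-4·4·3+6·4²)/(24·5000) = -513/40000 m
Load 2 — point force P=5 kN at a=8/5 m (b=L-a=12/5):
  y_2 = -Pa²(3x-a)/(6EI)  [x>a] = -5·(8/5)²·(3·3-(8/5))/(6·5000) = -148/46875 m
Load 3 — applied couple M₀=-19 kN·m at a=12/5 m (b=L-a=8/5):
  y_3 = M₀a(2x-a)/(2EI)  [x>a] = (-19)·(12/5)·(2·3-(12/5))/(2·5000) = -513/31250 m
Load 4 — applied couple M₀=11 kN·m at a=1 m (b=L-a=3):
  y_4 = M₀a(2x-a)/(2EI)  [x>a] = 11·1·(2·3-1)/(2·5000) = 11/2000 m
Superposition: y = Σ y_i = -16139/600000 m ≈ -0.026898 m

y(3) = -16139/600000 m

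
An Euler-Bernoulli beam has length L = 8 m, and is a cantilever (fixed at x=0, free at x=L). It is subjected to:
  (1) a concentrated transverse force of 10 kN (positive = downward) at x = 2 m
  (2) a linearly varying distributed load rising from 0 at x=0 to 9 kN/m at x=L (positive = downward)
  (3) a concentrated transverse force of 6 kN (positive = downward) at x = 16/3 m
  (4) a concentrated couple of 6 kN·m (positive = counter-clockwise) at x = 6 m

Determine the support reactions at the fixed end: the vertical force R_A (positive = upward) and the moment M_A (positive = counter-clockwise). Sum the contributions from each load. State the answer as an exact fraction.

R_A = 52 kN, M_A = 238 kN·m

Load 1 — point force P=10 kN at a=2 m (b=L-a=6):
  R_A = P = 10 kN
  M_A = Pa = 10·2 = 20 kN·m
Load 2 — triangular load w₀=9 kN/m (0→w₀ over full span):
  R_A = w₀L/2 = 9·8/2 = 36 kN
  M_A = w₀L²/3 = 9·8²/3 = 192 kN·m
Load 3 — point force P=6 kN at a=16/3 m (b=L-a=8/3):
  R_A = P = 6 kN
  M_A = Pa = 6·(16/3) = 32 kN·m
Load 4 — applied couple M₀=6 kN·m at a=6 m (b=L-a=2):
  R_A = 0 kN
  M_A = -M₀ = -6 kN·m
Superposition: R_A = 52 kN, M_A = 238 kN·m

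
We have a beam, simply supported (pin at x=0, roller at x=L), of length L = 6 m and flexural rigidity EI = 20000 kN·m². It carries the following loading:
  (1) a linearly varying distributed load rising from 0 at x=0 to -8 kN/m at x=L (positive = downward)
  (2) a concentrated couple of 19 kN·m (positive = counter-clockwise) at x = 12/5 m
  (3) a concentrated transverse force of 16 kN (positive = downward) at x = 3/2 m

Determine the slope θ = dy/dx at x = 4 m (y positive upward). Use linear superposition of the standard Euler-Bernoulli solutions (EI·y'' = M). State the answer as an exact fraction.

Load 1 — triangular load w₀=-8 kN/m (0→w₀ over full span):
  θ_1 = -w₀(7L⁴-30L²x²+15x⁴)/(360LEI) = -(-8)·(7·6⁴-30·6²·4²+15·4⁴)/(360·6·20000) = -91/112500 rad
Load 2 — applied couple M₀=19 kN·m at a=12/5 m (b=L-a=18/5):
  θ_2 = (M₀x²/(2L)-M₀(x-a)+C₁)/EI  [x>a] with C₁=M₀(3b²-L²)/(6L)=38/25 = (19·4²/(2·6)-19·(4-(12/5))+(38/25))/20000 = -133/750000 rad
Load 3 — point force P=16 kN at a=3/2 m (b=L-a=9/2):
  θ_3 = -Pa(2L²-6Lx+3x²+a²)/(6LEI)  [x>a] = -16·(3/2)·(2·6²-6·6·4+3·4²+(3/2)²)/(6·6·20000) = 29/40000 rad
Superposition: θ = Σ θ_i = -2351/9000000 rad ≈ -0.000261 rad

θ(4) = -2351/9000000 rad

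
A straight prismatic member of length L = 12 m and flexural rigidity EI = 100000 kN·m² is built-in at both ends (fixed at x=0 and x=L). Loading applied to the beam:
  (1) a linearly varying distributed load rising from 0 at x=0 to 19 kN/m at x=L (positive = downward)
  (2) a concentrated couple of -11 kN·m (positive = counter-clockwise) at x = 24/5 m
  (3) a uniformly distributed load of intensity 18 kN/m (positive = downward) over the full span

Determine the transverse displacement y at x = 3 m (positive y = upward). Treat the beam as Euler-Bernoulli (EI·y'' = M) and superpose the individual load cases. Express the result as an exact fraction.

y(3) = -129033/16000000 m

Load 1 — triangular load w₀=19 kN/m (0→w₀ over full span):
  y_1 = -w₀x²(L-x)²(x+2L)/(120LEI) = -19·3²·(12-3)²·(3+2·12)/(120·12·100000) = -41553/16000000 m
Load 2 — applied couple M₀=-11 kN·m at a=24/5 m (b=L-a=36/5):
  y_2 = (R_Ax³/6 - M_Ax²/2)/EI  [x≤a] with R_A=-33/25, M_A=-33/25 = ((-33/25)·3³/6 - (-33/25)·3²/2)/100000 = 0 m
Load 3 — uniform load w=18 kN/m over full span:
  y_3 = -wx²(L-x)²/(24EI) = -18·3²·(12-3)²/(24·100000) = -2187/400000 m
Superposition: y = Σ y_i = -129033/16000000 m ≈ -0.008065 m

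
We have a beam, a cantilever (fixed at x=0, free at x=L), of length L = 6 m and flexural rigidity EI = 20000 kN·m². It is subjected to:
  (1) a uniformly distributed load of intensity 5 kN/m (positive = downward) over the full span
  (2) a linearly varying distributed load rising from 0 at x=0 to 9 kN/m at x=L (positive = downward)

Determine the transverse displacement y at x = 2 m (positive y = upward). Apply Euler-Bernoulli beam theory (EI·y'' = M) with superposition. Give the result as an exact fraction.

Load 1 — uniform load w=5 kN/m over full span:
  y_1 = -wx²(x²-4Lx+6L²)/(24EI) = -5·2²·(2²-4·6·2+6·6²)/(24·20000) = -43/6000 m
Load 2 — triangular load w₀=9 kN/m (0→w₀ over full span):
  y_2 = (w₀Lx³/12-w₀L²x²/6-w₀x⁵/(120L))/EI = (9·6·2³/12-9·6²·2²/6-9·2⁵/(120·6))/20000 = -451/50000 m
Superposition: y = Σ y_i = -607/37500 m ≈ -0.016187 m

y(2) = -607/37500 m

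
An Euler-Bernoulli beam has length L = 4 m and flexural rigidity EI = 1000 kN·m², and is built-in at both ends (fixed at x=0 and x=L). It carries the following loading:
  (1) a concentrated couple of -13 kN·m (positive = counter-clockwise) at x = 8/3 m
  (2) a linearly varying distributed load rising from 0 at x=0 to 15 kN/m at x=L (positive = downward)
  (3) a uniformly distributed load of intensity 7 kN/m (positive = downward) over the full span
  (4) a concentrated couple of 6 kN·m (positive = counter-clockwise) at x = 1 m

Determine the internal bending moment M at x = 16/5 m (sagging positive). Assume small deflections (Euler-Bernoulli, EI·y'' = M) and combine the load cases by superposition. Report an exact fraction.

M(16/5) = 2363/600 kN·m

Load 1 — applied couple M₀=-13 kN·m at a=8/3 m (b=L-a=4/3):
  M_1 = R_Ax - M_A - M₀  [x>a] with R_A=-13/3, M_A=-13/3 = (-13/3)·(16/5) - (-13/3) - (-13) = 52/15 kN·m
Load 2 — triangular load w₀=15 kN/m (0→w₀ over full span):
  M_2 = 3w₀Lx/20 - w₀L²/30 - w₀x³/(6L) = 3·15·4·(16/5)/20 - 15·4²/30 - 15·(16/5)³/(6·4) = 8/25 kN·m
Load 3 — uniform load w=7 kN/m over full span:
  M_3 = wLx/2 - wL²/12 - wx²/2 = 7·4·(16/5)/2 - 7·4²/12 - 7·(16/5)²/2 = -28/75 kN·m
Load 4 — applied couple M₀=6 kN·m at a=1 m (b=L-a=3):
  M_4 = R_Ax - M_A - M₀  [x>a] with R_A=27/16, M_A=-9/8 = (27/16)·(16/5) - (-9/8) - 6 = 21/40 kN·m
Superposition: M = Σ M_i = 2363/600 kN·m ≈ 3.938333 kN·m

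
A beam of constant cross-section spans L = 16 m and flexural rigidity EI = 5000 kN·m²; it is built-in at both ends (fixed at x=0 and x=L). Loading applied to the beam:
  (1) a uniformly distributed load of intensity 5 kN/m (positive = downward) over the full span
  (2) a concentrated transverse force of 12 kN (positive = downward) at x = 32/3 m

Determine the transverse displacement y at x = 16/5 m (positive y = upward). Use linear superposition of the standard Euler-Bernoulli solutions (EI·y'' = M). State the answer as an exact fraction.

y(16/5) = -171008/2109375 m

Load 1 — uniform load w=5 kN/m over full span:
  y_1 = -wx²(L-x)²/(24EI) = -5·(16/5)²·(16-(16/5))²/(24·5000) = -16384/234375 m
Load 2 — point force P=12 kN at a=32/3 m (b=L-a=16/3):
  y_2 = -Pb²x²(3aL-(3a+b)x)/(6L³EI)  [x≤a] = -12·(16/3)²·(16/5)²·(3·(32/3)·16-(3·(32/3)+(16/3))·(16/5))/(6·16³·5000) = -23552/2109375 m
Superposition: y = Σ y_i = -171008/2109375 m ≈ -0.081070 m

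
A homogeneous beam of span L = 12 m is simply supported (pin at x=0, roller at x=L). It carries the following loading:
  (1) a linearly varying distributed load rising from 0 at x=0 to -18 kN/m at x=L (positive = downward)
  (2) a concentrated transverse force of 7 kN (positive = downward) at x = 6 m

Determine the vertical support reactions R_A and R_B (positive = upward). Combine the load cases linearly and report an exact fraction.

R_A = -65/2 kN, R_B = -137/2 kN

Load 1 — triangular load w₀=-18 kN/m (0→w₀ over full span):
  R_A = w₀L/6 = (-18)·12/6 = -36 kN
  R_B = w₀L/3 = (-18)·12/3 = -72 kN
Load 2 — point force P=7 kN at a=6 m (b=L-a=6):
  R_A = Pb/L = 7·6/12 = 7/2 kN
  R_B = Pa/L = 7·6/12 = 7/2 kN
Superposition: R_A = -65/2 kN, R_B = -137/2 kN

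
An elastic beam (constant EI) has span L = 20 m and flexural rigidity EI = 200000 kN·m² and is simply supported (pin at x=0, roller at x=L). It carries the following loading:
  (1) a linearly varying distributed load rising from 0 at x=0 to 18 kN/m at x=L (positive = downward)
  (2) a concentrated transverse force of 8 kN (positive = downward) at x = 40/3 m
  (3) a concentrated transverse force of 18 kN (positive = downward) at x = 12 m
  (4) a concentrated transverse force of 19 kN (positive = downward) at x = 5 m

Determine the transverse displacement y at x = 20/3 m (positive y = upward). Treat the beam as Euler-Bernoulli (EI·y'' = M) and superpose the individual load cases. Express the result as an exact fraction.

y(20/3) = -5136659/48600000 m

Load 1 — triangular load w₀=18 kN/m (0→w₀ over full span):
  y_1 = -w₀x(7L⁴-10L²x²+3x⁴)/(360LEI) = -18·(20/3)·(7·20⁴-10·20²·(20/3)²+3·(20/3)⁴)/(360·20·200000) = -32/405 m
Load 2 — point force P=8 kN at a=40/3 m (b=L-a=20/3):
  y_2 = -Pbx(L²-b²-x²)/(6LEI)  [x≤a] = -8·(20/3)·(20/3)·(20²-(20/3)²-(20/3)²)/(6·20·200000) = -28/6075 m
Load 3 — point force P=18 kN at a=12 m (b=L-a=8):
  y_3 = -Pbx(L²-b²-x²)/(6LEI)  [x≤a] = -18·8·(20/3)·(20²-8²-(20/3)²)/(6·20·200000) = -328/28125 m
Load 4 — point force P=19 kN at a=5 m (b=L-a=15):
  y_4 = -Pa(L-x)(2Lx-a²-x²)/(6LEI)  [x>a] = -19·5·(20-(20/3))·(2·20·(20/3)-5²-(20/3)²)/(6·20·200000) = -1349/129600 m
Superposition: y = Σ y_i = -5136659/48600000 m ≈ -0.105693 m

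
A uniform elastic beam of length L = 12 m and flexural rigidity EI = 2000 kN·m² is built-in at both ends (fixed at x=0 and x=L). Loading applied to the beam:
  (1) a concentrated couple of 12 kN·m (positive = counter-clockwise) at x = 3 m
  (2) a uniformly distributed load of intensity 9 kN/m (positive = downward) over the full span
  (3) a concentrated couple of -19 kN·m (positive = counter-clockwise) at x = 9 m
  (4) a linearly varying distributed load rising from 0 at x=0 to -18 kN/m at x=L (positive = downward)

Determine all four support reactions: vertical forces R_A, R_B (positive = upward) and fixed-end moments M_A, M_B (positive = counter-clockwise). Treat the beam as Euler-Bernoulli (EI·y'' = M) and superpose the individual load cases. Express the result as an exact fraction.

Load 1 — applied couple M₀=12 kN·m at a=3 m (b=L-a=9):
  R_A = 6M₀ab/L³ = 6·12·3·9/12³ = 9/8 kN
  M_A = M₀b(2a-b)/L² = 12·9·(2·3-9)/12² = -9/4 kN·m
  R_B = -6M₀ab/L³ = -6·12·3·9/12³ = -9/8 kN
  M_B = M₀a(2b-a)/L² = 12·3·(2·9-3)/12² = 15/4 kN·m
Load 2 — uniform load w=9 kN/m over full span:
  R_A = wL/2 = 9·12/2 = 54 kN
  M_A = wL²/12 = 9·12²/12 = 108 kN·m
  R_B = wL/2 = 9·12/2 = 54 kN
  M_B = -wL²/12 = -9·12²/12 = -108 kN·m
Load 3 — applied couple M₀=-19 kN·m at a=9 m (b=L-a=3):
  R_A = 6M₀ab/L³ = 6·(-19)·9·3/12³ = -57/32 kN
  M_A = M₀b(2a-b)/L² = (-19)·3·(2·9-3)/12² = -95/16 kN·m
  R_B = -6M₀ab/L³ = -6·(-19)·9·3/12³ = 57/32 kN
  M_B = M₀a(2b-a)/L² = (-19)·9·(2·3-9)/12² = 57/16 kN·m
Load 4 — triangular load w₀=-18 kN/m (0→w₀ over full span):
  R_A = 3w₀L/20 = 3·(-18)·12/20 = -162/5 kN
  M_A = w₀L²/30 = (-18)·12²/30 = -432/5 kN·m
  R_B = 7w₀L/20 = 7·(-18)·12/20 = -378/5 kN
  M_B = -w₀L²/20 = -(-18)·12²/20 = 648/5 kN·m
Superposition: R_A = 3351/160 kN, M_A = 1073/80 kN·m, R_B = -3351/160 kN, M_B = 2313/80 kN·m

R_A = 3351/160 kN, M_A = 1073/80 kN·m, R_B = -3351/160 kN, M_B = 2313/80 kN·m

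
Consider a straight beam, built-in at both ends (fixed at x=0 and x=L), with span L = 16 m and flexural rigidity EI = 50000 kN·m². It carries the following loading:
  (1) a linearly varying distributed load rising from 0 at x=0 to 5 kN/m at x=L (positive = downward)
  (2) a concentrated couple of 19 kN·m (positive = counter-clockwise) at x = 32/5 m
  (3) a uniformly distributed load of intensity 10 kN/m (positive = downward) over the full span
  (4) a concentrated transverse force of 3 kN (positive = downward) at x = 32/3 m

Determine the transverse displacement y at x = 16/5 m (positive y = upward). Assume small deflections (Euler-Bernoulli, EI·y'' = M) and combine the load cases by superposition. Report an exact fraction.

Load 1 — triangular load w₀=5 kN/m (0→w₀ over full span):
  y_1 = -w₀x²(L-x)²(x+2L)/(120LEI) = -5·(16/5)²·(16-(16/5))²·((16/5)+2·16)/(120·16·50000) = -90112/29296875 m
Load 2 — applied couple M₀=19 kN·m at a=32/5 m (b=L-a=48/5):
  y_2 = (R_Ax³/6 - M_Ax²/2)/EI  [x≤a] with R_A=171/100, M_A=57/25 = ((171/100)·(16/5)³/6 - (57/25)·(16/5)²/2)/50000 = -456/9765625 m
Load 3 — uniform load w=10 kN/m over full span:
  y_3 = -wx²(L-x)²/(24EI) = -10·(16/5)²·(16-(16/5))²/(24·50000) = -16384/1171875 m
Load 4 — point force P=3 kN at a=32/3 m (b=L-a=16/3):
  y_4 = -Pb²x²(3aL-(3a+b)x)/(6L³EI)  [x≤a] = -3·(16/3)²·(16/5)²·(3·(32/3)·16-(3·(32/3)+(16/3))·(16/5))/(6·16³·50000) = -2944/10546875 m
Superposition: y = Σ y_i = -916664/52734375 m ≈ -0.017383 m

y(16/5) = -916664/52734375 m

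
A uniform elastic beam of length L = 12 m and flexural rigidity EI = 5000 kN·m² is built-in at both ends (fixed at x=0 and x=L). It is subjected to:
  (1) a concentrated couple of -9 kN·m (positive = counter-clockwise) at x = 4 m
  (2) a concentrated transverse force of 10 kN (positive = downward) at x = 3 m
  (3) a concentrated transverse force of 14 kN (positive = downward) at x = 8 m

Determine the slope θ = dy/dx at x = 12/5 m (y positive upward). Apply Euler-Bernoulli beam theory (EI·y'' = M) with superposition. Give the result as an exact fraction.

Load 1 — applied couple M₀=-9 kN·m at a=4 m (b=L-a=8):
  θ_1 = (R_Ax²/2 - M_Ax)/EI  [x≤a] with R_A=-1, M_A=0 = ((-1)·(12/5)²/2 - 0·(12/5))/5000 = -9/15625 rad
Load 2 — point force P=10 kN at a=3 m (b=L-a=9):
  θ_2 = -Pb²x(2aL-(3a+b)x)/(2L³EI)  [x≤a] = -10·9²·(12/5)·(2·3·12-(3·3+9)·(12/5))/(2·12³·5000) = -81/25000 rad
Load 3 — point force P=14 kN at a=8 m (b=L-a=4):
  θ_3 = -Pb²x(2aL-(3a+b)x)/(2L³EI)  [x≤a] = -14·4²·(12/5)·(2·8·12-(3·8+4)·(12/5))/(2·12³·5000) = -182/46875 rad
Superposition: θ = Σ θ_i = -2887/375000 rad ≈ -0.007699 rad

θ(12/5) = -2887/375000 rad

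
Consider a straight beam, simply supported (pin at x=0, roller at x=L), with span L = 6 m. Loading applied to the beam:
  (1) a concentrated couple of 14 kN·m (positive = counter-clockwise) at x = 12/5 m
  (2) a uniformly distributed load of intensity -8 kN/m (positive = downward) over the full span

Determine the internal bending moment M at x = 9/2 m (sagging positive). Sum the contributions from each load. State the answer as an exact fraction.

Load 1 — applied couple M₀=14 kN·m at a=12/5 m (b=L-a=18/5):
  M_1 = M₀x/L - M₀  [x>a] = 14·(9/2)/6 - 14 = -7/2 kN·m
Load 2 — uniform load w=-8 kN/m over full span:
  M_2 = wx(L-x)/2 = (-8)·(9/2)·(6-(9/2))/2 = -27 kN·m
Superposition: M = Σ M_i = -61/2 kN·m ≈ -30.500000 kN·m

M(9/2) = -61/2 kN·m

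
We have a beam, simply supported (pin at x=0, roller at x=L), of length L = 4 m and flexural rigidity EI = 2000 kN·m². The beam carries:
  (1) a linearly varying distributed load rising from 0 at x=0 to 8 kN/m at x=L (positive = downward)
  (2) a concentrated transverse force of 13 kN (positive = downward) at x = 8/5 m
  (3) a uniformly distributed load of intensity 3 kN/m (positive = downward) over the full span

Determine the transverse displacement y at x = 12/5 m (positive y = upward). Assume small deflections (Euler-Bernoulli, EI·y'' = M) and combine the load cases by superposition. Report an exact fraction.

Load 1 — triangular load w₀=8 kN/m (0→w₀ over full span):
  y_1 = -w₀x(7L⁴-10L²x²+3x⁴)/(360LEI) = -8·(12/5)·(7·4⁴-10·4²·(12/5)²+3·(12/5)⁴)/(360·4·2000) = -37888/5859375 m
Load 2 — point force P=13 kN at a=8/5 m (b=L-a=12/5):
  y_2 = -Pa(L-x)(2Lx-a²-x²)/(6LEI)  [x>a] = -13·(8/5)·(4-(12/5))·(2·4·(12/5)-(8/5)²-(12/5)²)/(6·4·2000) = -1768/234375 m
Load 3 — uniform load w=3 kN/m over full span:
  y_3 = -wx(L³-2Lx²+x³)/(24EI) = -3·(12/5)·(4³-2·4·(12/5)²+(12/5)³)/(24·2000) = -372/78125 m
Superposition: y = Σ y_i = -109988/5859375 m ≈ -0.018771 m

y(12/5) = -109988/5859375 m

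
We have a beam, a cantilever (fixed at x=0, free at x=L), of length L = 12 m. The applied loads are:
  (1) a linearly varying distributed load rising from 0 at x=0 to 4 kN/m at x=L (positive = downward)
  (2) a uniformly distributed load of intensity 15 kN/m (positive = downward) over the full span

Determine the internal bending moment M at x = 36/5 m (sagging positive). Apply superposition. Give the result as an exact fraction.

M(36/5) = -26592/125 kN·m

Load 1 — triangular load w₀=4 kN/m (0→w₀ over full span):
  M_1 = w₀Lx/2 - w₀L²/3 - w₀x³/(6L) = 4·12·(36/5)/2 - 4·12²/3 - 4·(36/5)³/(6·12) = -4992/125 kN·m
Load 2 — uniform load w=15 kN/m over full span:
  M_2 = -w(L-x)²/2 = -15·(12-(36/5))²/2 = -864/5 kN·m
Superposition: M = Σ M_i = -26592/125 kN·m ≈ -212.736000 kN·m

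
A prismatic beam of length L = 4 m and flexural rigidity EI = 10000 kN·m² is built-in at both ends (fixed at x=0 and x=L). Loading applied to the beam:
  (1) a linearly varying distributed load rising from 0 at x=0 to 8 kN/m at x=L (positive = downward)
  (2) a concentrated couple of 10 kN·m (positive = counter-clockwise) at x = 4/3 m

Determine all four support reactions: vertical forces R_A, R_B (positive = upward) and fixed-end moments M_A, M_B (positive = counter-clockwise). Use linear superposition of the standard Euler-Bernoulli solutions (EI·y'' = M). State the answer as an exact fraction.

R_A = 122/15 kN, M_A = 64/15 kN·m, R_B = 118/15 kN, M_B = -46/15 kN·m

Load 1 — triangular load w₀=8 kN/m (0→w₀ over full span):
  R_A = 3w₀L/20 = 3·8·4/20 = 24/5 kN
  M_A = w₀L²/30 = 8·4²/30 = 64/15 kN·m
  R_B = 7w₀L/20 = 7·8·4/20 = 56/5 kN
  M_B = -w₀L²/20 = -8·4²/20 = -32/5 kN·m
Load 2 — applied couple M₀=10 kN·m at a=4/3 m (b=L-a=8/3):
  R_A = 6M₀ab/L³ = 6·10·(4/3)·(8/3)/4³ = 10/3 kN
  M_A = M₀b(2a-b)/L² = 10·(8/3)·(2·(4/3)-(8/3))/4² = 0 kN·m
  R_B = -6M₀ab/L³ = -6·10·(4/3)·(8/3)/4³ = -10/3 kN
  M_B = M₀a(2b-a)/L² = 10·(4/3)·(2·(8/3)-(4/3))/4² = 10/3 kN·m
Superposition: R_A = 122/15 kN, M_A = 64/15 kN·m, R_B = 118/15 kN, M_B = -46/15 kN·m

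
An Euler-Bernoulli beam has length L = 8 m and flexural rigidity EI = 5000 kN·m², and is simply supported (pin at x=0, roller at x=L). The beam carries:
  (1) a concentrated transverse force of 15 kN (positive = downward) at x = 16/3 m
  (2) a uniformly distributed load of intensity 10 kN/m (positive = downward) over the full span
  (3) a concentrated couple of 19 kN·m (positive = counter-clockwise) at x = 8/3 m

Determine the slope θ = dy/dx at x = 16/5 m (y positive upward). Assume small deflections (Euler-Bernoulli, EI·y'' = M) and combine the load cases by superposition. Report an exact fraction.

Load 1 — point force P=15 kN at a=16/3 m (b=L-a=8/3):
  θ_1 = -Pb(L²-b²-3x²)/(6LEI)  [x≤a] = -15·(8/3)·(8²-(8/3)²-3·(16/5)²)/(6·8·5000) = -368/84375 rad
Load 2 — uniform load w=10 kN/m over full span:
  θ_2 = -w(L³-6Lx²+4x³)/(24EI) = -10·(8³-6·8·(16/5)²+4·(16/5)³)/(24·5000) = -592/46875 rad
Load 3 — applied couple M₀=19 kN·m at a=8/3 m (b=L-a=16/3):
  θ_3 = (M₀x²/(2L)-M₀(x-a)+C₁)/EI  [x>a] with C₁=M₀(3b²-L²)/(6L)=76/9 = (19·(16/5)²/(2·8)-19·((16/5)-(8/3))+(76/9))/5000 = 589/281250 rad
Superposition: θ = Σ θ_i = -12569/843750 rad ≈ -0.014897 rad

θ(16/5) = -12569/843750 rad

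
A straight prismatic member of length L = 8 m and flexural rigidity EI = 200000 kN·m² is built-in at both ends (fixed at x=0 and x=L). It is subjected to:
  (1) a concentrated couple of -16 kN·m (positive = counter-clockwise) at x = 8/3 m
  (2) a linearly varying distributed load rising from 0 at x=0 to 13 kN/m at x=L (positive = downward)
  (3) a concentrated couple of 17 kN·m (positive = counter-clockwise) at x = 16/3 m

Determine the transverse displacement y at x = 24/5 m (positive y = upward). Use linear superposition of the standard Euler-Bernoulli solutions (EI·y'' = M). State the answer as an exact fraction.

y(24/5) = -405407/878906250 m

Load 1 — applied couple M₀=-16 kN·m at a=8/3 m (b=L-a=16/3):
  y_1 = (R_Ax³/6 - M_Ax²/2 - M₀(x-a)²/2)/EI  [x>a] with R_A=-8/3, M_A=0 = ((-8/3)·(24/5)³/6 - 0·(24/5)²/2 - (-16)·((24/5)-(8/3))²/2)/200000 = -224/3515625 m
Load 2 — triangular load w₀=13 kN/m (0→w₀ over full span):
  y_2 = -w₀x²(L-x)²(x+2L)/(120LEI) = -13·(24/5)²·(8-(24/5))²·((24/5)+2·8)/(120·8·200000) = -16224/48828125 m
Load 3 — applied couple M₀=17 kN·m at a=16/3 m (b=L-a=8/3):
  y_3 = (R_Ax³/6 - M_Ax²/2)/EI  [x≤a] with R_A=17/6, M_A=17/3 = ((17/6)·(24/5)³/6 - (17/3)·(24/5)²/2)/200000 = -51/781250 m
Superposition: y = Σ y_i = -405407/878906250 m ≈ -0.000461 m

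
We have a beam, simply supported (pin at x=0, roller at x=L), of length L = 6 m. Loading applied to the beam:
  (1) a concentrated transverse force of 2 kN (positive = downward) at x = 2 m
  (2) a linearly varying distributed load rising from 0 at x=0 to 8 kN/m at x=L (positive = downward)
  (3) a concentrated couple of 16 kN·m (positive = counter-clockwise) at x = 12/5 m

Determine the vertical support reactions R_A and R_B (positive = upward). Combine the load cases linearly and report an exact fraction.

Load 1 — point force P=2 kN at a=2 m (b=L-a=4):
  R_A = Pb/L = 2·4/6 = 4/3 kN
  R_B = Pa/L = 2·2/6 = 2/3 kN
Load 2 — triangular load w₀=8 kN/m (0→w₀ over full span):
  R_A = w₀L/6 = 8·6/6 = 8 kN
  R_B = w₀L/3 = 8·6/3 = 16 kN
Load 3 — applied couple M₀=16 kN·m at a=12/5 m (b=L-a=18/5):
  R_A = M₀/L = 16/6 = 8/3 kN
  R_B = -M₀/L = -16/6 = -8/3 kN
Superposition: R_A = 12 kN, R_B = 14 kN

R_A = 12 kN, R_B = 14 kN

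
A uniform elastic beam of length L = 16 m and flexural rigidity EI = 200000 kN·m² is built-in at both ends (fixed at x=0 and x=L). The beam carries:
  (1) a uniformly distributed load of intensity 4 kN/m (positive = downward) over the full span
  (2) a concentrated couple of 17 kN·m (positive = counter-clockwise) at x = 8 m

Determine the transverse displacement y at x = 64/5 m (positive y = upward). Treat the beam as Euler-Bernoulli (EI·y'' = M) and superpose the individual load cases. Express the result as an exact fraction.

y(64/5) = -15619/11718750 m

Load 1 — uniform load w=4 kN/m over full span:
  y_1 = -wx²(L-x)²/(24EI) = -4·(64/5)²·(16-(64/5))²/(24·200000) = -8192/5859375 m
Load 2 — applied couple M₀=17 kN·m at a=8 m (b=L-a=8):
  y_2 = (R_Ax³/6 - M_Ax²/2 - M₀(x-a)²/2)/EI  [x>a] with R_A=51/32, M_A=17/4 = ((51/32)·(64/5)³/6 - (17/4)·(64/5)²/2 - 17·((64/5)-8)²/2)/200000 = 51/781250 m
Superposition: y = Σ y_i = -15619/11718750 m ≈ -0.001333 m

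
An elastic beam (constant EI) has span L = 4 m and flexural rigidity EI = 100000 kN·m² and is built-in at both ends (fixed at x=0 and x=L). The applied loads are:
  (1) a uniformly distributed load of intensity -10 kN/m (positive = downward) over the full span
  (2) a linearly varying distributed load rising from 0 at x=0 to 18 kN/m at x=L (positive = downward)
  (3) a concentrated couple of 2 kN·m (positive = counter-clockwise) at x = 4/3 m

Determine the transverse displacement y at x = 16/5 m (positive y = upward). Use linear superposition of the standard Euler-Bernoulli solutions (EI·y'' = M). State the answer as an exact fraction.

y(16/5) = 1183/878906250 m

Load 1 — uniform load w=-10 kN/m over full span:
  y_1 = -wx²(L-x)²/(24EI) = -(-10)·(16/5)²·(4-(16/5))²/(24·100000) = 32/1171875 m
Load 2 — triangular load w₀=18 kN/m (0→w₀ over full span):
  y_2 = -w₀x²(L-x)²(x+2L)/(120LEI) = -18·(16/5)²·(4-(16/5))²·((16/5)+2·4)/(120·4·100000) = -1344/48828125 m
Load 3 — applied couple M₀=2 kN·m at a=4/3 m (b=L-a=8/3):
  y_3 = (R_Ax³/6 - M_Ax²/2 - M₀(x-a)²/2)/EI  [x>a] with R_A=2/3, M_A=0 = ((2/3)·(16/5)³/6 - 0·(16/5)²/2 - 2·((16/5)-(4/3))²/2)/100000 = 11/7031250 m
Superposition: y = Σ y_i = 1183/878906250 m ≈ 0.000001 m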